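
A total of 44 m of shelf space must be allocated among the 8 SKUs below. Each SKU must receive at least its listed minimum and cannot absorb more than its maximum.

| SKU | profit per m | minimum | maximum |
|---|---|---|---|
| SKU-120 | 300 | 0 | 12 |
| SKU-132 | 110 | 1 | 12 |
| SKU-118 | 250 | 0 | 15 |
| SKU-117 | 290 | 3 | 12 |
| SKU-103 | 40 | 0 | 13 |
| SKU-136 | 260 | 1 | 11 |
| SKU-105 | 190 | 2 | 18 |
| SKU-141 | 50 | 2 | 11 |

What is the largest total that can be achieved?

Meeting every minimum uses 0+1+0+3+0+1+2+2 = 9 m, leaving 35.
Rank by profit per m: SKU-120 300 > SKU-117 290 > SKU-136 260 > SKU-118 250 > SKU-105 190 > SKU-132 110 > SKU-141 50 > SKU-103 40.
Give SKU-120 12 more to hit its cap of 12 → 23 left.
SKU-117 takes 9 more to reach its cap of 12 → 14 left.
SKU-136 takes 10 more to reach its cap of 11 → 4 left.
Only 4 left; SKU-118 takes them to reach 4.
Total = 300×12 + 110×1 + 250×4 + 290×12 + 260×11 + 190×2 + 50×2 = 11530.

11530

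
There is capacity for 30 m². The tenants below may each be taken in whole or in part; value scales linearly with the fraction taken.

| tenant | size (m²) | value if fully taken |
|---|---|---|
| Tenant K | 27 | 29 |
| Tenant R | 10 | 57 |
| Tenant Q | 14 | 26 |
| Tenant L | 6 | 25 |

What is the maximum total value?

108

Rank by value-to-size ratio: Tenant R 57/10≈5.7, Tenant L 25/6≈4.17, Tenant Q 26/14≈1.86, Tenant K 29/27≈1.07.
Tenant R: take in full, 10 m² for value 57 ; 20 left.
All 6 m² of Tenant L fit (value 25) ; 14 remain.
All 14 m² of Tenant Q fit (value 26) ; 0 remain.
Total value = 108.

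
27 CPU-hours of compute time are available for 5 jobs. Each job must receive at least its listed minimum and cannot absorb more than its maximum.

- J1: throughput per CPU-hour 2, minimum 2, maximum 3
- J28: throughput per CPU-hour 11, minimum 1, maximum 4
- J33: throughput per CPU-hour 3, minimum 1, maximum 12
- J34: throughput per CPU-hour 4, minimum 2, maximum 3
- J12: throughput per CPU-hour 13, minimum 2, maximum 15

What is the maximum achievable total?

264

Meeting every minimum uses 2+1+1+2+2 = 8 CPU-hours, leaving 19.
Order the jobs by throughput per CPU-hour: J12 13 > J28 11 > J34 4 > J33 3 > J1 2.
Give J12 13 more to hit its cap of 15 ; 6 left.
J28 takes 3 more to reach its cap of 4 ; 3 left.
J34: +1 to 3 (cap) ; 2 left.
J33: +2 (room for 11) → 3. Pool exhausted.
Total = 2×2 + 11×4 + 3×3 + 4×3 + 13×15 = 264.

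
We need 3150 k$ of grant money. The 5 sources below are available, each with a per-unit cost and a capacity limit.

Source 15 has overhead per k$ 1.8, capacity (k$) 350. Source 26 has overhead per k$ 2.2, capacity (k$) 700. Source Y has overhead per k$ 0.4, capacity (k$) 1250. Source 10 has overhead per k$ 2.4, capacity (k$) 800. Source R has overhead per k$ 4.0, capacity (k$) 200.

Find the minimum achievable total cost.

4790

Fill from the cheapest source first.
Source Y (0.4): use full 1250 — 1900 k$ to go.
Source 15 (1.8): use full 350 — 1550 k$ to go.
Take 700 from Source 26 at 2.2 — need 850 more.
Source 10 (2.4): use full 800 — 50 k$ to go.
Source R (4.0): take the remaining 50 — done.
Cost = 1250×0.4 + 350×1.8 + 700×2.2 + 800×2.4 + 50×4.0 = 4790.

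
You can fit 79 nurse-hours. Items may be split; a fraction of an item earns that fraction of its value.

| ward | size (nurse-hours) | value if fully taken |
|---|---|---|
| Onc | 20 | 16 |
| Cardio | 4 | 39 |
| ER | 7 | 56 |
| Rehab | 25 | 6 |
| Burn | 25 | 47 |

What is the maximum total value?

Best value per unit of size first: Cardio 39/4≈9.75, ER 56/7≈8, Burn 47/25≈1.88, Onc 16/20≈0.8, Rehab 6/25≈0.24.
Cardio: take in full, 4 nurse-hours for value 39 ; 75 left.
All 7 nurse-hours of ER fit (value 56) ; 68 remain.
Take all of Burn (25 nurse-hours, value 47) ; 43 nurse-hours left.
Take all of Onc (20 nurse-hours, value 16) ; 23 nurse-hours left.
23 nurse-hours left: a 23/25 share of Rehab gives 6×23/25 = 5.52.
Total value = 163.52.

163.52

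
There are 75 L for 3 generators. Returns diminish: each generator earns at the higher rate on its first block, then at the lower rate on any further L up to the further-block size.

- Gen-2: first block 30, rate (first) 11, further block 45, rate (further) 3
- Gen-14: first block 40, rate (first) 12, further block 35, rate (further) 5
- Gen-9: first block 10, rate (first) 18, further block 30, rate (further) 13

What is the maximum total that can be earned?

990

Treat each block as its own option and order by rate: Gen-9/T1 18 > Gen-9/T2 13 > Gen-14/T1 12 > Gen-2/T1 11 > Gen-14/T2 5 > Gen-2/T2 3.
Fill Gen-9 T1 block (10 at 18) ; 65 left.
Gen-9 T2 at 13: fill all 30 ; 35 left.
Gen-14/T1: +35 of 40 at 12; pool empty.
Total = 18×10 + 13×30 + 12×35 = 990.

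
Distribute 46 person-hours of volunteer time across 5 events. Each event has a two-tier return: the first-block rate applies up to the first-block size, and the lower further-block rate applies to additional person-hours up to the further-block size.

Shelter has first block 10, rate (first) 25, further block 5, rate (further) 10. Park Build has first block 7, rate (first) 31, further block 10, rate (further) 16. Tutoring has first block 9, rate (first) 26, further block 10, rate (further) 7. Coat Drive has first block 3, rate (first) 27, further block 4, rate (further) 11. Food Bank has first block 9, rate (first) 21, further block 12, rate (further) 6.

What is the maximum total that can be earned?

1099

Rank every tier by rate: Park Build/T1 31 > Coat Drive/T1 27 > Tutoring/T1 26 > Shelter/T1 25 > Food Bank/T1 21 > Park Build/T2 16 > Coat Drive/T2 11 > Shelter/T2 10 > Tutoring/T2 7 > Food Bank/T2 6.
Fill Park Build T1 block (7 at 31) ; 39 left.
Fill Coat Drive T1 block (3 at 27) ; 36 left.
Tutoring T1 at 26: fill all 9 ; 27 left.
Shelter T1 at 25: fill all 10 ; 17 left.
Food Bank/T1 (21): +9 ; 8 left.
Park Build T2 at 16: only 8 left, fill 8.
Total = 31×7 + 27×3 + 26×9 + 25×10 + 21×9 + 16×8 = 1099.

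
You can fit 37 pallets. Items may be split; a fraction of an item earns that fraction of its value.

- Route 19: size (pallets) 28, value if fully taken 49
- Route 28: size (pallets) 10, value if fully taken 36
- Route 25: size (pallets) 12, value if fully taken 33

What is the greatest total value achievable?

Best value per unit of size first: Route 28 36/10≈3.6, Route 25 33/12≈2.75, Route 19 49/28≈1.75.
All 10 pallets of Route 28 fit (value 36) → 27 remain.
Route 25: take in full, 12 pallets for value 33 → 15 left.
Only 15 pallets remain; take 15/28 of Route 19 for value 49×15/28 = 26.25.
Total value = 95.25.

95.25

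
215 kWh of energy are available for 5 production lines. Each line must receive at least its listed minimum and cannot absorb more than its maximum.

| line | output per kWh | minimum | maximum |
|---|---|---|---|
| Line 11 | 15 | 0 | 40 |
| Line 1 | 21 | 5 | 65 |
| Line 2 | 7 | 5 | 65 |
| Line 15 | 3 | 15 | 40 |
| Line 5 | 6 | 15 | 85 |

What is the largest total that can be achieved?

Meeting every minimum uses 0+5+5+15+15 = 40 kWh, leaving 175.
Highest output per kWh first: Line 1 21 > Line 11 15 > Line 2 7 > Line 5 6 > Line 15 3.
Line 1 takes 60 more to reach its cap of 65 ; 115 left.
Line 11 takes 40 more to reach its cap of 40 ; 75 left.
Line 2 takes 60 more to reach its cap of 65 ; 15 left.
Only 15 left; Line 5 takes them to reach 30.
Total = 15×40 + 21×65 + 7×65 + 3×15 + 6×30 = 2645.

2645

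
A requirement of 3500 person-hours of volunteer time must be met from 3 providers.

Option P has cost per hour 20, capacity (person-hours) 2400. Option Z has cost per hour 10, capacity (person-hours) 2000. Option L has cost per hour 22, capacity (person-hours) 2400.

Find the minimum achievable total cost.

Use providers in increasing cost order.
Option Z at 10: take all 2000 person-hours ; 1500 still needed.
Option P at 20: take 1500 of its 2400 ; requirement met.
Option L: unused.
Cost = 2000×10 + 1500×20 = 50000.

50000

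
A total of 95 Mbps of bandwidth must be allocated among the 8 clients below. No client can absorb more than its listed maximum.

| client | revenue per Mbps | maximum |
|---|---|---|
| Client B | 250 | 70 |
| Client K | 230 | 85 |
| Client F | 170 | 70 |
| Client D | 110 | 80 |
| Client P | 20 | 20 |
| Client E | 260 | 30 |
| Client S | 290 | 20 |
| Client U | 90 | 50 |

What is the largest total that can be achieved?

24850

Order the clients by revenue per Mbps: Client S 290 > Client E 260 > Client B 250 > Client K 230 > Client F 170 > Client D 110 > Client U 90 > Client P 20.
Give Client S 20 to hit its cap of 20 → 75 left.
Client E: +30 to 30 (cap) → 45 left.
Only 45 left; Client B takes them to reach 45.
Total = 250×45 + 260×30 + 290×20 = 24850.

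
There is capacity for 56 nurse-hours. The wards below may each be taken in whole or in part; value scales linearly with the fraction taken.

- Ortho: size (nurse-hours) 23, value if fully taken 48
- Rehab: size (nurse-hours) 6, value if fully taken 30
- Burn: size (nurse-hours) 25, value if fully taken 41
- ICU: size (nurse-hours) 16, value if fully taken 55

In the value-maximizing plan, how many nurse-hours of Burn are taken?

Rank by value-to-size ratio: Rehab 30/6≈5, ICU 55/16≈3.44, Ortho 48/23≈2.09, Burn 41/25≈1.64.
All 6 nurse-hours of Rehab fit (value 30) — 50 remain.
Take all of ICU (16 nurse-hours, value 55) — 34 nurse-hours left.
All 23 nurse-hours of Ortho fit (value 48) — 11 remain.
11 nurse-hours left: a 11/25 share of Burn gives 41×11/25 = 18.04.

11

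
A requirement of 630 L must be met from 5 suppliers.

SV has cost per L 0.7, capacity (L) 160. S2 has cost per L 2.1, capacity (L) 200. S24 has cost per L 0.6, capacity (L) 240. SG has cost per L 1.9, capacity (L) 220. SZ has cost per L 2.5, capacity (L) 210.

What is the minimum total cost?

Use suppliers in increasing cost order.
Take 240 from S24 at 0.6 → need 390 more.
SV (0.7): use full 160 → 230 L to go.
SG at 1.9: take all 220 L → 10 still needed.
S2 (2.1): take the remaining 10 → done.
SZ: unused.
Cost = 240×0.6 + 160×0.7 + 220×1.9 + 10×2.1 = 695.

695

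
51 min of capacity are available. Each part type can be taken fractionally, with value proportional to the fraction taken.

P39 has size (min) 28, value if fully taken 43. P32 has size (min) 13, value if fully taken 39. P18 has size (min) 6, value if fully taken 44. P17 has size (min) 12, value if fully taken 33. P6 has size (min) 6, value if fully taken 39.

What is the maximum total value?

176.5

Sort by value density: P18 44/6≈7.33, P6 39/6≈6.5, P32 39/13≈3, P17 33/12≈2.75, P39 43/28≈1.54.
Take all of P18 (6 min, value 44) — 45 min left.
All 6 min of P6 fit (value 39) — 39 remain.
P32: take in full, 13 min for value 39 — 26 left.
All 12 min of P17 fit (value 33) — 14 remain.
14 min left: a 14/28 share of P39 gives 43×14/28 = 21.5.
Total value = 176.5.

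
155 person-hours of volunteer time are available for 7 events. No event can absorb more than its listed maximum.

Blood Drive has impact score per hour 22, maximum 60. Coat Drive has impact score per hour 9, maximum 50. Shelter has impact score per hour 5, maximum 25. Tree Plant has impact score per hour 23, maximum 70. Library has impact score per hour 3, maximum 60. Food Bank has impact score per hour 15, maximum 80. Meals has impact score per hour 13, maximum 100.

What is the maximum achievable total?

3305

Order the events by impact score per hour: Tree Plant 23 > Blood Drive 22 > Food Bank 15 > Meals 13 > Coat Drive 9 > Shelter 5 > Library 3.
Tree Plant takes 70 to reach its cap of 70 — 85 left.
Give Blood Drive 60 to hit its cap of 60 — 25 left.
Only 25 left; Food Bank takes them to reach 25.
Total = 22×60 + 23×70 + 15×25 = 3305.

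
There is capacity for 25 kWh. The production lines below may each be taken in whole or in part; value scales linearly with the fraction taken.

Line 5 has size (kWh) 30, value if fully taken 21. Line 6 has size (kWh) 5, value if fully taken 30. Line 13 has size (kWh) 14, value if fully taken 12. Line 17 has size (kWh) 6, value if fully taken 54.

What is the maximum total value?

96

Sort by value density: Line 17 54/6≈9, Line 6 30/5≈6, Line 13 12/14≈0.857, Line 5 21/30≈0.7.
Take all of Line 17 (6 kWh, value 54) → 19 kWh left.
All 5 kWh of Line 6 fit (value 30) → 14 remain.
Take all of Line 13 (14 kWh, value 12) → 0 kWh left.
Total value = 96.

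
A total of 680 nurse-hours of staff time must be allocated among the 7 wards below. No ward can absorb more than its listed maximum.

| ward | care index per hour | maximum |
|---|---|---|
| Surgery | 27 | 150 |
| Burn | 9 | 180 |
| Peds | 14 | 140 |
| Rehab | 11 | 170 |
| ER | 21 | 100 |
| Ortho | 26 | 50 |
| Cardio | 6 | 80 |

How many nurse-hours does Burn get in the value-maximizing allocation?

Order the wards by care index per hour: Surgery 27 > Ortho 26 > ER 21 > Peds 14 > Rehab 11 > Burn 9 > Cardio 6.
Surgery takes 150 to reach its cap of 150 ; 530 left.
Ortho: +50 to 50 (cap) ; 480 left.
Give ER 100 to hit its cap of 100 ; 380 left.
Peds takes 140 to reach its cap of 140 ; 240 left.
Give Rehab 170 to hit its cap of 170 ; 70 left.
Burn: +70 (room for 180) → 70. Pool exhausted.

70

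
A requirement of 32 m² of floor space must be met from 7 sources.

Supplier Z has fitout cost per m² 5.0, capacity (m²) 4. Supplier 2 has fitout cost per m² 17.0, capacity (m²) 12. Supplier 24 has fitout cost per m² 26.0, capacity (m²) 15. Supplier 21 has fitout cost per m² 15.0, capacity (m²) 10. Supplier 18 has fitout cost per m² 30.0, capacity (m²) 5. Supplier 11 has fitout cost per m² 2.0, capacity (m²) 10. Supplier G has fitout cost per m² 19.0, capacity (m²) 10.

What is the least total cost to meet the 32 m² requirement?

Cheapest first:
Supplier 11 at 2.0: take all 10 m² — 22 still needed.
Supplier Z (5.0): use full 4 — 18 m² to go.
Supplier 21 (15.0): use full 10 — 8 m² to go.
Take 8 from Supplier 2 at 17.0 to finish.
Supplier G, Supplier 24, Supplier 18: unused.
Cost = 10×2.0 + 4×5.0 + 10×15.0 + 8×17.0 = 326.

326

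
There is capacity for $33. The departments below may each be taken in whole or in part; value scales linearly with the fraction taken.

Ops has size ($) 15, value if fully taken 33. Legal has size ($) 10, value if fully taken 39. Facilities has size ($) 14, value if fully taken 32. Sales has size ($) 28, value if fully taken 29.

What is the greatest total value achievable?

Rank by value-to-size ratio: Legal 39/10≈3.9, Facilities 32/14≈2.29, Ops 33/15≈2.2, Sales 29/28≈1.04.
Legal: take in full, 10 $ for value 39 — 23 left.
All 14 $ of Facilities fit (value 32) — 9 remain.
Only 9 $ remain; take 9/15 of Ops for value 33×9/15 = 19.8.
Total value = 90.8.

90.8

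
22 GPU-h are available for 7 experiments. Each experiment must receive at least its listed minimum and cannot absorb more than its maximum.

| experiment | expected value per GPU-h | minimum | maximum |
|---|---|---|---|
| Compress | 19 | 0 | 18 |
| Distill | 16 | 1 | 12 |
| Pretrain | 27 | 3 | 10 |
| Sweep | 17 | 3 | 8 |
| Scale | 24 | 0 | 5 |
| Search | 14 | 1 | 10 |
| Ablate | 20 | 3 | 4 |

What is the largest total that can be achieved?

Meeting every minimum uses 0+1+3+3+0+1+3 = 11 GPU-h, leaving 11.
Rank by expected value per GPU-h: Pretrain 27 > Scale 24 > Ablate 20 > Compress 19 > Sweep 17 > Distill 16 > Search 14.
Pretrain: +7 to 10 (cap) ; 4 left.
Only 4 left; Scale takes them to reach 4.
Total = 16×1 + 27×10 + 17×3 + 24×4 + 14×1 + 20×3 = 507.

507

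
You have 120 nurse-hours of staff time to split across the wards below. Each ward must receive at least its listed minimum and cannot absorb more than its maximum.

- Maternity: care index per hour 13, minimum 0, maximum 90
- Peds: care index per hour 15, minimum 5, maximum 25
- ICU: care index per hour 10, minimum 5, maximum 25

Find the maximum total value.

1595

Meeting every minimum uses 0+5+5 = 10 nurse-hours, leaving 110.
Rank by care index per hour: Peds 15 > Maternity 13 > ICU 10.
Give Peds 20 more to hit its cap of 25 — 90 left.
Give Maternity 90 more to hit its cap of 90 — 0 left.
Total = 13×90 + 15×25 + 10×5 = 1595.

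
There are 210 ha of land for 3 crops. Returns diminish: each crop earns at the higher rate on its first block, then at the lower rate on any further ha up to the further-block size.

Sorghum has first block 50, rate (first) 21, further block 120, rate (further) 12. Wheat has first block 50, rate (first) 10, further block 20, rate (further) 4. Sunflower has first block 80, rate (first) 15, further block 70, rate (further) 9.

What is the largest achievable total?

3210

Treat each block as its own option and order by rate: Sorghum/first 21 > Sunflower/first 15 > Sorghum/second 12 > Wheat/first 10 > Sunflower/second 9 > Wheat/second 4.
Sorghum first at 21: fill all 50 → 160 left.
Sunflower/first (15): +80 → 80 left.
Sorghum second at 12: only 80 left, fill 80.
Total = 21×50 + 15×80 + 12×80 = 3210.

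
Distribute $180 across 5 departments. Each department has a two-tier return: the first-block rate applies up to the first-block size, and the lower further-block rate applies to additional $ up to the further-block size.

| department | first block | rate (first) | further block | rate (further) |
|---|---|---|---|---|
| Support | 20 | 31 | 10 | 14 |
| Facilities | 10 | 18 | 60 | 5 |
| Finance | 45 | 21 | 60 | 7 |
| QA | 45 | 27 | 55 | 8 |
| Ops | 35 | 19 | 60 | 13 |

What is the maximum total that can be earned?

Treat each block as its own option and order by rate: Support/first 31 > QA/first 27 > Finance/first 21 > Ops/first 19 > Facilities/first 18 > Support/second 14 > Ops/second 13 > QA/second 8 > Finance/second 7 > Facilities/second 5.
Support first at 31: fill all 20 → 160 left.
Fill QA first block (45 at 27) → 115 left.
Finance/first (21): +45 → 70 left.
Fill Ops first block (35 at 19) → 35 left.
Facilities first at 18: fill all 10 → 25 left.
Support/second (14): +10 → 15 left.
Ops second at 13: only 15 left, fill 15.
Total = 31×20 + 27×45 + 21×45 + 19×35 + 18×10 + 14×10 + 13×15 = 3960.

3960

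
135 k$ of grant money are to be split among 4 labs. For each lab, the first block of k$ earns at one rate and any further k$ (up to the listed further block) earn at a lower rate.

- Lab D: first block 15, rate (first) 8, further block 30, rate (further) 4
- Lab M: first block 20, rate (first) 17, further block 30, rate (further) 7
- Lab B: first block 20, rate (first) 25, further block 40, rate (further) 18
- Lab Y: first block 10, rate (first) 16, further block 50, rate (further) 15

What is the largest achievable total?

2395

Rank every tier by rate: Lab B/tier1 25 > Lab B/tier2 18 > Lab M/tier1 17 > Lab Y/tier1 16 > Lab Y/tier2 15 > Lab D/tier1 8 > Lab M/tier2 7 > Lab D/tier2 4.
Fill Lab B tier1 block (20 at 25) ; 115 left.
Lab B tier2 at 18: fill all 40 ; 75 left.
Lab M/tier1 (17): +20 ; 55 left.
Fill Lab Y tier1 block (10 at 16) ; 45 left.
45 remain; put them into Lab Y tier2 at 15.
Total = 25×20 + 18×40 + 17×20 + 16×10 + 15×45 = 2395.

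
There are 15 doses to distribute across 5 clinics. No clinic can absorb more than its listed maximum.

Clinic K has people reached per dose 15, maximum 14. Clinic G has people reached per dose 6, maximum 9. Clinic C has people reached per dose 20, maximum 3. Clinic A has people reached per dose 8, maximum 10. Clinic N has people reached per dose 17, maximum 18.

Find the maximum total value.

Rank by people reached per dose: Clinic C 20 > Clinic N 17 > Clinic K 15 > Clinic A 8 > Clinic G 6.
Give Clinic C 3 to hit its cap of 3 — 12 left.
Clinic N: +12 (room for 18) → 12. Pool exhausted.
Total = 20×3 + 17×12 = 264.

264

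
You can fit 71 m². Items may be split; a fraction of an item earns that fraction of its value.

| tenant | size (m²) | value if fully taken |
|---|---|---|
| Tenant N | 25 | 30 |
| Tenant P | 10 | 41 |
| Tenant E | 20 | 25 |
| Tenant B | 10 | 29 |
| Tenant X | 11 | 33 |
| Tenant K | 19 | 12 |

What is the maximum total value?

Sort by value density: Tenant P 41/10≈4.1, Tenant X 33/11≈3, Tenant B 29/10≈2.9, Tenant E 25/20≈1.25, Tenant N 30/25≈1.2, Tenant K 12/19≈0.632.
Tenant P: take in full, 10 m² for value 41 → 61 left.
Tenant X: take in full, 11 m² for value 33 → 50 left.
All 10 m² of Tenant B fit (value 29) → 40 remain.
Tenant E: take in full, 20 m² for value 25 → 20 left.
Fill the last 20 m² with part of Tenant N: 20/25 of it earns 24.
Total value = 152.

152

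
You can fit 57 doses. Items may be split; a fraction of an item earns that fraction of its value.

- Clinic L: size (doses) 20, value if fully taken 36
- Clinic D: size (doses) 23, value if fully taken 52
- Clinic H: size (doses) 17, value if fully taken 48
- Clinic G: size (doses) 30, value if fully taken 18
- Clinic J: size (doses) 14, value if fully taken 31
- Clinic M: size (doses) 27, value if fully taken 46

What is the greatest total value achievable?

136.4

Sort by value density: Clinic H 48/17≈2.82, Clinic D 52/23≈2.26, Clinic J 31/14≈2.21, Clinic L 36/20≈1.8, Clinic M 46/27≈1.7, Clinic G 18/30≈0.6.
Clinic H: take in full, 17 doses for value 48 — 40 left.
Take all of Clinic D (23 doses, value 52) — 17 doses left.
All 14 doses of Clinic J fit (value 31) — 3 remain.
Fill the last 3 doses with part of Clinic L: 3/20 of it earns 5.4.
Total value = 136.4.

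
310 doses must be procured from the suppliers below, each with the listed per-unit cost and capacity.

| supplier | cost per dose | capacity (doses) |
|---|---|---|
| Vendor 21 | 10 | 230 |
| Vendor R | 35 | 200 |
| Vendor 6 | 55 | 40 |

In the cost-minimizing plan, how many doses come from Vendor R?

Fill from the cheapest supplier first.
Take 230 from Vendor 21 at 10 — need 80 more.
Take 80 from Vendor R at 35 to finish.
Vendor 6: unused.

80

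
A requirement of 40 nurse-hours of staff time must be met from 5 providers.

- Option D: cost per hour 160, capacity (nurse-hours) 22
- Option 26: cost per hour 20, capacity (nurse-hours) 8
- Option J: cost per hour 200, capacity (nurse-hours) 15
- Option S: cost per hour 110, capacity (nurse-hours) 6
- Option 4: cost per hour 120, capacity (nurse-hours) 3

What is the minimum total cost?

Cheapest first:
Option 26 at 20: take all 8 nurse-hours — 32 still needed.
Option S at 110: take all 6 nurse-hours — 26 still needed.
Option 4 at 120: take all 3 nurse-hours — 23 still needed.
Option D (160): use full 22 — 1 nurse-hours to go.
Option J at 200: take 1 of its 15 — requirement met.
Cost = 8×20 + 6×110 + 3×120 + 22×160 + 1×200 = 4900.

4900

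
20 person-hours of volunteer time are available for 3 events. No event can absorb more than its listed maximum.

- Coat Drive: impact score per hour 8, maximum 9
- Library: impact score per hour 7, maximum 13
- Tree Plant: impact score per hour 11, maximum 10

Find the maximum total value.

Rank by impact score per hour: Tree Plant 11 > Coat Drive 8 > Library 7.
Tree Plant: +10 to 10 (cap) ; 10 left.
Give Coat Drive 9 to hit its cap of 9 ; 1 left.
Library has room for 13 but only 1 remain, so it gets 1.
Total = 8×9 + 7×1 + 11×10 = 189.

189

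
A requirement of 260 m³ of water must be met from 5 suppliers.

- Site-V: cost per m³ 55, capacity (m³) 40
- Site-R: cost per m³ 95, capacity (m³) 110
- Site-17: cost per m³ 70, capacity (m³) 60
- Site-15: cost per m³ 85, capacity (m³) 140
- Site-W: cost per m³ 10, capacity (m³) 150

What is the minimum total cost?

Use suppliers in increasing cost order.
Take 150 from Site-W at 10 → need 110 more.
Site-V (55): use full 40 → 70 m³ to go.
Site-17 at 70: take all 60 m³ → 10 still needed.
Take 10 from Site-15 at 85 to finish.
Site-R: unused.
Cost = 150×10 + 40×55 + 60×70 + 10×85 = 8750.

8750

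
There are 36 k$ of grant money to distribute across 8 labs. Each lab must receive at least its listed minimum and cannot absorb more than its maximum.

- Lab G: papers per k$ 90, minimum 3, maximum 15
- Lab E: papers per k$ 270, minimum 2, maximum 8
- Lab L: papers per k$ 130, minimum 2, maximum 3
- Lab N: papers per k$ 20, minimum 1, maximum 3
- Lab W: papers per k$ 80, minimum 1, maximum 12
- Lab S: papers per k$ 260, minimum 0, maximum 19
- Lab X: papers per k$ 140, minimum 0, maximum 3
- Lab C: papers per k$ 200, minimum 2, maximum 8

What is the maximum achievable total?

Meeting every minimum uses 3+2+2+1+1+0+0+2 = 11 k$, leaving 25.
Rank by papers per k$: Lab E 270 > Lab S 260 > Lab C 200 > Lab X 140 > Lab L 130 > Lab G 90 > Lab W 80 > Lab N 20.
Lab E: +6 to 8 (cap) ; 19 left.
Give Lab S 19 more to hit its cap of 19 ; 0 left.
Total = 90×3 + 270×8 + 130×2 + 20×1 + 80×1 + 260×19 + 200×2 = 8130.

8130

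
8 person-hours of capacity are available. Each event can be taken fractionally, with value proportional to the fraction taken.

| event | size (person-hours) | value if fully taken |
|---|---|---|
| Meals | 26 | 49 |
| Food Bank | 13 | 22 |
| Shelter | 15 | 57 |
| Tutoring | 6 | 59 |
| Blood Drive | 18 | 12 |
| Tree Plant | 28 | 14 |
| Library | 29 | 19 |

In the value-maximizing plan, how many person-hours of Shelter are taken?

Best value per unit of size first: Tutoring 59/6≈9.83, Shelter 57/15≈3.8, Meals 49/26≈1.88, Food Bank 22/13≈1.69, Blood Drive 12/18≈0.667, Library 19/29≈0.655, Tree Plant 14/28≈0.5.
Tutoring: take in full, 6 person-hours for value 59 — 2 left.
Fill the last 2 person-hours with part of Shelter: 2/15 of it earns 7.6.

2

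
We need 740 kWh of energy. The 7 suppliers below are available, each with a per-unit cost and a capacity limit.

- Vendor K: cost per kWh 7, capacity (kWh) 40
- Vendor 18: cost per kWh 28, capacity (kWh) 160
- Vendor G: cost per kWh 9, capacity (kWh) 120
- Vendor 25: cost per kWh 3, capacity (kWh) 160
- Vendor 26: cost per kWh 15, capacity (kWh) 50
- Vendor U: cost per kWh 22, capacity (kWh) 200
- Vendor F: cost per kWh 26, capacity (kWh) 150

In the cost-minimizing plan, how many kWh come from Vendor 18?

20

Use suppliers in increasing cost order.
Vendor 25 (3): use full 160 ; 580 kWh to go.
Take 40 from Vendor K at 7 ; need 540 more.
Vendor G (9): use full 120 ; 420 kWh to go.
Vendor 26 at 15: take all 50 kWh ; 370 still needed.
Vendor U (22): use full 200 ; 170 kWh to go.
Vendor F (26): use full 150 ; 20 kWh to go.
Take 20 from Vendor 18 at 28 to finish.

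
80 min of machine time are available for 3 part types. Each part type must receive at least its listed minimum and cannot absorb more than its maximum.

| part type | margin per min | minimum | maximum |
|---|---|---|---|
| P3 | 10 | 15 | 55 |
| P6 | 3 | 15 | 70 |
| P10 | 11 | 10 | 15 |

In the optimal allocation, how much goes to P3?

50

Meeting every minimum uses 15+15+10 = 40 min, leaving 40.
Highest margin per min first: P10 11 > P3 10 > P6 3.
Give P10 5 more to hit its cap of 15 — 35 left.
P3: +35 (room for 40) → 50. Pool exhausted.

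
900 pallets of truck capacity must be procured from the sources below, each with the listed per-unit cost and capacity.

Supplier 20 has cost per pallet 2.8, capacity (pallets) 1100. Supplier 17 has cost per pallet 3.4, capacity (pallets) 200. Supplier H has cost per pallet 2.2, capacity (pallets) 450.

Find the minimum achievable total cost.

Fill from the cheapest source first.
Supplier H (2.2): use full 450 → 450 pallets to go.
Take 450 from Supplier 20 at 2.8 to finish.
Supplier 17: unused.
Cost = 450×2.2 + 450×2.8 = 2250.

2250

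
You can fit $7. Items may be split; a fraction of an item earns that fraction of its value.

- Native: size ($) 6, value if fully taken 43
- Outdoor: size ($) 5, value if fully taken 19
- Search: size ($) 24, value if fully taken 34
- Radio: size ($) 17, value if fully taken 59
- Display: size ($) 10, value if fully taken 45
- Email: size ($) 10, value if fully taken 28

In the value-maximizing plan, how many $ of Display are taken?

Best value per unit of size first: Native 43/6≈7.17, Display 45/10≈4.5, Outdoor 19/5≈3.8, Radio 59/17≈3.47, Email 28/10≈2.8, Search 34/24≈1.42.
Take all of Native (6 $, value 43) ; 1 $ left.
Only 1 $ remain; take 1/10 of Display for value 45×1/10 = 4.5.

1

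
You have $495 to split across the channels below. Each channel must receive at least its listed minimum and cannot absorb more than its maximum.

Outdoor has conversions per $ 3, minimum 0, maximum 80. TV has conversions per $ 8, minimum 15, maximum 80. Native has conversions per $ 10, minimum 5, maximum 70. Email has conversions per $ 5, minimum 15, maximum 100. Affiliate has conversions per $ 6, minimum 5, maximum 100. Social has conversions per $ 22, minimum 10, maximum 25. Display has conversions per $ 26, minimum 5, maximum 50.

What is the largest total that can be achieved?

Meeting every minimum uses 0+15+5+15+5+10+5 = 55 $, leaving 440.
Order the channels by conversions per $: Display 26 > Social 22 > Native 10 > TV 8 > Affiliate 6 > Email 5 > Outdoor 3.
Display takes 45 more to reach its cap of 50 → 395 left.
Social: +15 to 25 (cap) → 380 left.
Native takes 65 more to reach its cap of 70 → 315 left.
TV: +65 to 80 (cap) → 250 left.
Affiliate: +95 to 100 (cap) → 155 left.
Email takes 85 more to reach its cap of 100 → 70 left.
Only 70 left; Outdoor takes them to reach 70.
Total = 3×70 + 8×80 + 10×70 + 5×100 + 6×100 + 22×25 + 26×50 = 4500.

4500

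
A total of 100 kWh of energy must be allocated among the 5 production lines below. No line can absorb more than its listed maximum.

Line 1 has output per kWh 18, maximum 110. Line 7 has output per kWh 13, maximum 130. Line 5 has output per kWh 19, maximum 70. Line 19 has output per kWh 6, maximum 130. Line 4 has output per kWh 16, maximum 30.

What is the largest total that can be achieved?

1870

Order the production lines by output per kWh: Line 5 19 > Line 1 18 > Line 4 16 > Line 7 13 > Line 19 6.
Give Line 5 70 to hit its cap of 70 — 30 left.
Line 1 has room for 110 but only 30 remain, so it gets 30.
Total = 18×30 + 19×70 = 1870.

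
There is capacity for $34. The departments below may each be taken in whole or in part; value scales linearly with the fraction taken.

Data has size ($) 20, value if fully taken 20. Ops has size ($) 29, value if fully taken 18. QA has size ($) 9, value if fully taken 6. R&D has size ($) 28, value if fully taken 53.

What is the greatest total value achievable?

59

Best value per unit of size first: R&D 53/28≈1.89, Data 20/20≈1, QA 6/9≈0.667, Ops 18/29≈0.621.
Take all of R&D (28 $, value 53) — 6 $ left.
Fill the last 6 $ with part of Data: 6/20 of it earns 6.
Total value = 59.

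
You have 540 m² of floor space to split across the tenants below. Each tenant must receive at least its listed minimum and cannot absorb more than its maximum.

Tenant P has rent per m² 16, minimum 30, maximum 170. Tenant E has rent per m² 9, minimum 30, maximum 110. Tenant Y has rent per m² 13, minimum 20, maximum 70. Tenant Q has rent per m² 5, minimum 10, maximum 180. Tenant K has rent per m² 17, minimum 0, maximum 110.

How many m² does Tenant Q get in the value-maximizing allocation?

Meeting every minimum uses 30+30+20+10+0 = 90 m², leaving 450.
Rank by rent per m²: Tenant K 17 > Tenant P 16 > Tenant Y 13 > Tenant E 9 > Tenant Q 5.
Give Tenant K 110 more to hit its cap of 110 → 340 left.
Tenant P: +140 to 170 (cap) → 200 left.
Give Tenant Y 50 more to hit its cap of 70 → 150 left.
Give Tenant E 80 more to hit its cap of 110 → 70 left.
Tenant Q: +70 (room for 170) → 80. Pool exhausted.

80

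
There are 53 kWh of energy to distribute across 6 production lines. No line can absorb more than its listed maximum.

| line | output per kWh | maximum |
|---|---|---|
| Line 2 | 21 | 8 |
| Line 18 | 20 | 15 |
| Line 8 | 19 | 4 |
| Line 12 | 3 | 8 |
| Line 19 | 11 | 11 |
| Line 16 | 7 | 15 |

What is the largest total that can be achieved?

770

Rank by output per kWh: Line 2 21 > Line 18 20 > Line 8 19 > Line 19 11 > Line 16 7 > Line 12 3.
Give Line 2 8 to hit its cap of 8 — 45 left.
Line 18 takes 15 to reach its cap of 15 — 30 left.
Line 8 takes 4 to reach its cap of 4 — 26 left.
Line 19: +11 to 11 (cap) — 15 left.
Line 16: +15 to 15 (cap) — 0 left.
Total = 21×8 + 20×15 + 19×4 + 11×11 + 7×15 = 770.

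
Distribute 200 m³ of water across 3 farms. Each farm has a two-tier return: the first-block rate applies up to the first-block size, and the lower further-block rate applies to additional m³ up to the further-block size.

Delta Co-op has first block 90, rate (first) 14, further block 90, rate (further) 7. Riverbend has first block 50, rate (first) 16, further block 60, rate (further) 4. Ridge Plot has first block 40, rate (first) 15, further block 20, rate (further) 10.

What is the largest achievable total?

2860

Treat each block as its own option and order by rate: Riverbend/first 16 > Ridge Plot/first 15 > Delta Co-op/first 14 > Ridge Plot/second 10 > Delta Co-op/second 7 > Riverbend/second 4.
Riverbend first at 16: fill all 50 ; 150 left.
Ridge Plot/first (15): +40 ; 110 left.
Delta Co-op first at 14: fill all 90 ; 20 left.
Fill Ridge Plot second block (20 at 10) ; 0 left.
Total = 16×50 + 15×40 + 14×90 + 10×20 = 2860.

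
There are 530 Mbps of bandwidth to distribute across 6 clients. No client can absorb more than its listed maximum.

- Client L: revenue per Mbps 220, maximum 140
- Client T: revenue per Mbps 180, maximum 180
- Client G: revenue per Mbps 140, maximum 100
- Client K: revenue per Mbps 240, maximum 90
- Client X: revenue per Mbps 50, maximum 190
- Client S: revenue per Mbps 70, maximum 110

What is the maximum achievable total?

100200

Rank by revenue per Mbps: Client K 240 > Client L 220 > Client T 180 > Client G 140 > Client S 70 > Client X 50.
Client K: +90 to 90 (cap) ; 440 left.
Give Client L 140 to hit its cap of 140 ; 300 left.
Client T: +180 to 180 (cap) ; 120 left.
Client G: +100 to 100 (cap) ; 20 left.
Client S has room for 110 but only 20 remain, so it gets 20.
Total = 220×140 + 180×180 + 140×100 + 240×90 + 70×20 = 100200.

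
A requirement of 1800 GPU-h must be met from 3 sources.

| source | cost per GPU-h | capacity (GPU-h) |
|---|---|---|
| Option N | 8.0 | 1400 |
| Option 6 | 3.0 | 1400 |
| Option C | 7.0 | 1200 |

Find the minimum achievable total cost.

Cheapest first:
Option 6 (3.0): use full 1400 ; 400 GPU-h to go.
Option C at 7.0: take 400 of its 1200 ; requirement met.
Option N: unused.
Cost = 1400×3.0 + 400×7.0 = 7000.

7000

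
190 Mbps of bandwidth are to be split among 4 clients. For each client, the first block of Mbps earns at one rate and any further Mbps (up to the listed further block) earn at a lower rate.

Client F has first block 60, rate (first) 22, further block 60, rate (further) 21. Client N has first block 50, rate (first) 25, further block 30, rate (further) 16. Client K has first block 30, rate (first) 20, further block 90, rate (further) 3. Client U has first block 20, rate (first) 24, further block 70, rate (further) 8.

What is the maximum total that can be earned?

4310

Rank every tier by rate: Client N/T1 25 > Client U/T1 24 > Client F/T1 22 > Client F/T2 21 > Client K/T1 20 > Client N/T2 16 > Client U/T2 8 > Client K/T2 3.
Client N/T1 (25): +50 — 140 left.
Client U/T1 (24): +20 — 120 left.
Fill Client F T1 block (60 at 22) — 60 left.
Client F/T2 (21): +60 — 0 left.
Total = 25×50 + 24×20 + 22×60 + 21×60 = 4310.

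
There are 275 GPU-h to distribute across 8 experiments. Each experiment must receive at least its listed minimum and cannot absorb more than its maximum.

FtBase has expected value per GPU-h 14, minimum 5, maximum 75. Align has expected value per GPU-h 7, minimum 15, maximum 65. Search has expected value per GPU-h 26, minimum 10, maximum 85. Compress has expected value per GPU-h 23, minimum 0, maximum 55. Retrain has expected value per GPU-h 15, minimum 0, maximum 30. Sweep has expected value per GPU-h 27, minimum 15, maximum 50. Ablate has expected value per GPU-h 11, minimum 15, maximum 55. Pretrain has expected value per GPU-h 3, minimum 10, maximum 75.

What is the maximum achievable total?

Meeting every minimum uses 5+15+10+0+0+15+15+10 = 70 GPU-h, leaving 205.
Order the experiments by expected value per GPU-h: Sweep 27 > Search 26 > Compress 23 > Retrain 15 > FtBase 14 > Ablate 11 > Align 7 > Pretrain 3.
Give Sweep 35 more to hit its cap of 50 → 170 left.
Search takes 75 more to reach its cap of 85 → 95 left.
Give Compress 55 more to hit its cap of 55 → 40 left.
Give Retrain 30 more to hit its cap of 30 → 10 left.
Only 10 left; FtBase takes them to reach 15.
Total = 14×15 + 7×15 + 26×85 + 23×55 + 15×30 + 27×50 + 11×15 + 3×10 = 5785.

5785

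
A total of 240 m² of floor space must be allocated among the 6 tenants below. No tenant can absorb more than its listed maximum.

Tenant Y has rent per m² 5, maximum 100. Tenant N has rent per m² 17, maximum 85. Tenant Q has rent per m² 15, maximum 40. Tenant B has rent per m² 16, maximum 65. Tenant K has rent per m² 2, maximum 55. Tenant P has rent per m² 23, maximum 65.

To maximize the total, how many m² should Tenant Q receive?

Rank by rent per m²: Tenant P 23 > Tenant N 17 > Tenant B 16 > Tenant Q 15 > Tenant Y 5 > Tenant K 2.
Tenant P takes 65 to reach its cap of 65 ; 175 left.
Give Tenant N 85 to hit its cap of 85 ; 90 left.
Tenant B: +65 to 65 (cap) ; 25 left.
Only 25 left; Tenant Q takes them to reach 25.

25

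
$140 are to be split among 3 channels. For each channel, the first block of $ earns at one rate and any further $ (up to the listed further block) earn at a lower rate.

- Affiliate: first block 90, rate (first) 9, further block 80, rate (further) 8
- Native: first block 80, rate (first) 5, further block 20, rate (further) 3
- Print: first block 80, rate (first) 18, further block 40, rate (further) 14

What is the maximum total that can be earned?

2180

Treat each block as its own option and order by rate: Print/first 18 > Print/second 14 > Affiliate/first 9 > Affiliate/second 8 > Native/first 5 > Native/second 3.
Print/first (18): +80 — 60 left.
Print second at 14: fill all 40 — 20 left.
Affiliate first at 9: only 20 left, fill 20.
Total = 18×80 + 14×40 + 9×20 = 2180.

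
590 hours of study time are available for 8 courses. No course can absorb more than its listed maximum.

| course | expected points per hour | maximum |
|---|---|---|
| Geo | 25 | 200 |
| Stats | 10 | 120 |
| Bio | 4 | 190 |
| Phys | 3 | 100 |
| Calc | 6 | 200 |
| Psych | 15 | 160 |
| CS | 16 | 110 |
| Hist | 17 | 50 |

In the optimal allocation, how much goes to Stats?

70

Highest expected points per hour first: Geo 25 > Hist 17 > CS 16 > Psych 15 > Stats 10 > Calc 6 > Bio 4 > Phys 3.
Geo: +200 to 200 (cap) — 390 left.
Give Hist 50 to hit its cap of 50 — 340 left.
CS: +110 to 110 (cap) — 230 left.
Give Psych 160 to hit its cap of 160 — 70 left.
Only 70 left; Stats takes them to reach 70.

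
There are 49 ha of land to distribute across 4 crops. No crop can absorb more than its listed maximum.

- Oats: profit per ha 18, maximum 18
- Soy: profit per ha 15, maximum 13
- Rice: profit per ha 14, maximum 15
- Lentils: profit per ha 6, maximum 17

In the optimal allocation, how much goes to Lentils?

Order the crops by profit per ha: Oats 18 > Soy 15 > Rice 14 > Lentils 6.
Give Oats 18 to hit its cap of 18 ; 31 left.
Give Soy 13 to hit its cap of 13 ; 18 left.
Rice: +15 to 15 (cap) ; 3 left.
Lentils has room for 17 but only 3 remain, so it gets 3.

3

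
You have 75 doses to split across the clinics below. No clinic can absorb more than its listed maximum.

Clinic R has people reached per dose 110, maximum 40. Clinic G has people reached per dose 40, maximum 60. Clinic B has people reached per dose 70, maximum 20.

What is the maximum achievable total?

Order the clinics by people reached per dose: Clinic R 110 > Clinic B 70 > Clinic G 40.
Give Clinic R 40 to hit its cap of 40 ; 35 left.
Clinic B: +20 to 20 (cap) ; 15 left.
Clinic G has room for 60 but only 15 remain, so it gets 15.
Total = 110×40 + 40×15 + 70×20 = 6400.

6400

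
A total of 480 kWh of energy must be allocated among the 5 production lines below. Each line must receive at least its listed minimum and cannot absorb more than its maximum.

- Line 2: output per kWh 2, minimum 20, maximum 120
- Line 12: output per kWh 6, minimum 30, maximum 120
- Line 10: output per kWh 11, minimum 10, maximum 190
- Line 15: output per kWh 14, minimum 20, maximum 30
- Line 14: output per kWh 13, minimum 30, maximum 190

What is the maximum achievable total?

Meeting every minimum uses 20+30+10+20+30 = 110 kWh, leaving 370.
Highest output per kWh first: Line 15 14 > Line 14 13 > Line 10 11 > Line 12 6 > Line 2 2.
Give Line 15 10 more to hit its cap of 30 ; 360 left.
Line 14: +160 to 190 (cap) ; 200 left.
Give Line 10 180 more to hit its cap of 190 ; 20 left.
Line 12: +20 (room for 90) → 50. Pool exhausted.
Total = 2×20 + 6×50 + 11×190 + 14×30 + 13×190 = 5320.

5320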